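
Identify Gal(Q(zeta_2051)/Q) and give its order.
|Gal(Q(zeta_2051)/Q)| = phi(2051) = 1752; group ≅ (Z/2051Z)^* ≅ Z/6Z × Z/292Z

The n-th cyclotomic polynomial Φ_2051(x) is the minimal polynomial of zeta_2051 over Q and has degree phi(2051) = 1752. So Q(zeta_2051) is a degree-1752 Galois extension with Galois group (Z/2051Z)^*. By CRT, (Z/2051Z)^* ≅ (Z/7Z)^* × (Z/293Z)^*. Each prime-power unit group is (Z/7Z)^* ≅ Z/6Z; (Z/293Z)^* ≅ Z/292Z. Hence Gal(Q(zeta_2051)/Q) ≅ Z/6Z × Z/292Z.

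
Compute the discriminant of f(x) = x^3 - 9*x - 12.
Δ = -972

For a depressed cubic x^3 + p x + q the discriminant is Δ = -4 p^3 - 27 q^2 = -4*(-9)^3 - 27*(-12)^2 = 2916 - 3888 = -972.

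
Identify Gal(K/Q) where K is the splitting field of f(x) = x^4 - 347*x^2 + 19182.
Gal(K/Q) = V_4 (Klein four-group, Z/2Z × Z/2Z)

f factors as (x^2 - 278)(x^2 - 69), so the splitting field is K = Q(sqrt(278), sqrt(69)). The elements 278, 69, 19182 are all non-squares in Q, so sqrt(278) and sqrt(69) generate independent quadratic extensions. Thus [K:Q] = 4 and Gal(K/Q) is generated by the two order-2 automorphisms sqrt(278) ↦ -sqrt(278) and sqrt(69) ↦ -sqrt(69), giving V_4.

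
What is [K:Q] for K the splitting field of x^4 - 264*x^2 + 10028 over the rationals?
[K:Q] = 4

f factors as (x^2 - 218)(x^2 - 46); the splitting field is K = Q(sqrt(218), sqrt(46)). Since 218, 46, and 10028 are all non-squares in Q, the three subfields Q(sqrt(218)), Q(sqrt(46)), Q(sqrt(10028)) are distinct degree-2 extensions, so [K:Q] = 4 (Klein four Galois group).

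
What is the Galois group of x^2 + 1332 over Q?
Gal(K/Q) = Z/2Z (cyclic of order 2)

x^2 + 1332 is irreducible over Q since -1332 is not a rational square. The splitting field Q(sqrt(-1332)) has degree 2 over Q, and its unique nontrivial automorphism is sqrt(-1332) ↦ -sqrt(-1332). Hence Gal(Q(sqrt(-1332))/Q) = Z/2Z.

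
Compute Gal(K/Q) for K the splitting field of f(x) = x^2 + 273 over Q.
Gal(K/Q) = Z/2Z (cyclic of order 2)

x^2 + 273 is irreducible over Q since -273 is not a rational square. The splitting field Q(sqrt(-273)) has degree 2 over Q, and its unique nontrivial automorphism is sqrt(-273) ↦ -sqrt(-273). Hence Gal(Q(sqrt(-273))/Q) = Z/2Z.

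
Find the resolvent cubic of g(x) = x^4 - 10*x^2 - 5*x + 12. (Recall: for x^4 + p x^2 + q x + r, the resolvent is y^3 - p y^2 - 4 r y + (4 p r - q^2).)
h(y) = y^3 + 10*y^2 - 48*y - 505

Identify coefficients: p = -10, q = -5, r = 12.
Plug into h(y) = y^3 - p y^2 - 4 r y + (4 p r - q^2):
  h(y) = y^3 - (-10) y^2 - 4*(12) y + (4*(-10)*(12) - (-5)^2)
       = y^3 + (10) y^2 + (-48) y + (-505).
Simplifying: h(y) = y^3 + 10*y^2 - 48*y - 505.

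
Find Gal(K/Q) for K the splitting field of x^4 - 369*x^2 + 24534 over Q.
Gal(K/Q) = V_4 (Klein four-group, Z/2Z × Z/2Z)

f factors as (x^2 - 282)(x^2 - 87), so the splitting field is K = Q(sqrt(282), sqrt(87)). The elements 282, 87, 24534 are all non-squares in Q, so sqrt(282) and sqrt(87) generate independent quadratic extensions. Thus [K:Q] = 4 and Gal(K/Q) is generated by the two order-2 automorphisms sqrt(282) ↦ -sqrt(282) and sqrt(87) ↦ -sqrt(87), giving V_4.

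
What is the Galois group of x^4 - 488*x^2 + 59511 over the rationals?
Gal(K/Q) = V_4 (Klein four-group, Z/2Z × Z/2Z)

f factors as (x^2 - 239)(x^2 - 249), so the splitting field is K = Q(sqrt(239), sqrt(249)). The elements 239, 249, 59511 are all non-squares in Q, so sqrt(239) and sqrt(249) generate independent quadratic extensions. Thus [K:Q] = 4 and Gal(K/Q) is generated by the two order-2 automorphisms sqrt(239) ↦ -sqrt(239) and sqrt(249) ↦ -sqrt(249), giving V_4.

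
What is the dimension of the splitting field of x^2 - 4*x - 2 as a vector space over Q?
[K:Q] = 2

The discriminant of x^2 + (-4)*x + (-2) is b^2 - 4c = 16 - (-8) = 24. Since 24 is not a perfect square in Q, the polynomial is irreducible over Q. Its two roots generate a degree-2 extension, so [K:Q] = 2.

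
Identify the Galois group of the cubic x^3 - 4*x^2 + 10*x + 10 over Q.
Gal(K/Q) = S_3 (symmetric group of order 6)

Compute the discriminant of x^3 + (-4)*x^2 + (10)*x + (10): Δ = -9740. Since Δ is not a rational square, the Galois group is not contained in A_3; it must be the full S_3 (irreducibility of the cubic rules out anything smaller).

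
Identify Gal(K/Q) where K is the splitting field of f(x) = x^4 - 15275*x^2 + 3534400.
Gal(K/Q) = Z/2Z (cyclic of order 2)

f factors as (x^2 - 15040)(x^2 - 235), so the splitting field is K = Q(sqrt(15040), sqrt(235)). The squarefree part of 15040 is 235 and the squarefree part of 235 is also 235, so sqrt(15040) and sqrt(235) are both rational multiples of sqrt(235). Hence Q(sqrt(15040)) = Q(sqrt(235)) = Q(sqrt(235)), and the splitting field collapses to a single degree-2 extension with Galois group Z/2Z.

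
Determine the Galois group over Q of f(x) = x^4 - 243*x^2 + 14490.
Gal(K/Q) = V_4 (Klein four-group, Z/2Z × Z/2Z)

f factors as (x^2 - 138)(x^2 - 105), so the splitting field is K = Q(sqrt(138), sqrt(105)). The elements 138, 105, 14490 are all non-squares in Q, so sqrt(138) and sqrt(105) generate independent quadratic extensions. Thus [K:Q] = 4 and Gal(K/Q) is generated by the two order-2 automorphisms sqrt(138) ↦ -sqrt(138) and sqrt(105) ↦ -sqrt(105), giving V_4.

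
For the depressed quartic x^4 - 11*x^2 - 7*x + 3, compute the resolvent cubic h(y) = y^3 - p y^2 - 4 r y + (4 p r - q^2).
h(y) = y^3 + 11*y^2 - 12*y - 181

Identify coefficients: p = -11, q = -7, r = 3.
Plug into h(y) = y^3 - p y^2 - 4 r y + (4 p r - q^2):
  h(y) = y^3 - (-11) y^2 - 4*(3) y + (4*(-11)*(3) - (-7)^2)
       = y^3 + (11) y^2 + (-12) y + (-181).
Simplifying: h(y) = y^3 + 11*y^2 - 12*y - 181.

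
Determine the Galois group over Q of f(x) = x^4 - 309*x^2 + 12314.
Gal(K/Q) = V_4 (Klein four-group, Z/2Z × Z/2Z)

f factors as (x^2 - 262)(x^2 - 47), so the splitting field is K = Q(sqrt(262), sqrt(47)). The elements 262, 47, 12314 are all non-squares in Q, so sqrt(262) and sqrt(47) generate independent quadratic extensions. Thus [K:Q] = 4 and Gal(K/Q) is generated by the two order-2 automorphisms sqrt(262) ↦ -sqrt(262) and sqrt(47) ↦ -sqrt(47), giving V_4.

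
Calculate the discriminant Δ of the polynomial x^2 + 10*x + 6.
Δ = 76

For a quadratic a x^2 + b x + c the discriminant is Δ = b^2 - 4ac = (10)^2 - 4*(1)*(6) = 100 - (24) = 76.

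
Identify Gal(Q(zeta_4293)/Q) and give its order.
|Gal(Q(zeta_4293)/Q)| = phi(4293) = 2808; group ≅ (Z/4293Z)^* ≅ Z/52Z × Z/54Z

The n-th cyclotomic polynomial Φ_4293(x) is the minimal polynomial of zeta_4293 over Q and has degree phi(4293) = 2808. So Q(zeta_4293) is a degree-2808 Galois extension with Galois group (Z/4293Z)^*. By CRT, (Z/4293Z)^* ≅ (Z/81Z)^* × (Z/53Z)^*. Each prime-power unit group is (Z/81Z)^* ≅ Z/54Z; (Z/53Z)^* ≅ Z/52Z. Hence Gal(Q(zeta_4293)/Q) ≅ Z/52Z × Z/54Z.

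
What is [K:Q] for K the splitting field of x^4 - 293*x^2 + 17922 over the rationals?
[K:Q] = 4

f factors as (x^2 - 206)(x^2 - 87); the splitting field is K = Q(sqrt(206), sqrt(87)). Since 206, 87, and 17922 are all non-squares in Q, the three subfields Q(sqrt(206)), Q(sqrt(87)), Q(sqrt(17922)) are distinct degree-2 extensions, so [K:Q] = 4 (Klein four Galois group).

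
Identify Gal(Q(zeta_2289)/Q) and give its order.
|Gal(Q(zeta_2289)/Q)| = phi(2289) = 1296; group ≅ (Z/2289Z)^* ≅ Z/2Z × Z/6Z × Z/108Z

The n-th cyclotomic polynomial Φ_2289(x) is the minimal polynomial of zeta_2289 over Q and has degree phi(2289) = 1296. So Q(zeta_2289) is a degree-1296 Galois extension with Galois group (Z/2289Z)^*. By CRT, (Z/2289Z)^* ≅ (Z/3Z)^* × (Z/7Z)^* × (Z/109Z)^*. Each prime-power unit group is (Z/3Z)^* ≅ Z/2Z; (Z/7Z)^* ≅ Z/6Z; (Z/109Z)^* ≅ Z/108Z. Hence Gal(Q(zeta_2289)/Q) ≅ Z/2Z × Z/6Z × Z/108Z.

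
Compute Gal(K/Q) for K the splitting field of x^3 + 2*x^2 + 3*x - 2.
Gal(K/Q) = S_3 (symmetric group of order 6)

Compute the discriminant of x^3 + (2)*x^2 + (3)*x + (-2): Δ = -332. Since Δ is not a rational square, the Galois group is not contained in A_3; it must be the full S_3 (irreducibility of the cubic rules out anything smaller).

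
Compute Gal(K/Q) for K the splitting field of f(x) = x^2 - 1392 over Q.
Gal(K/Q) = Z/2Z (cyclic of order 2)

x^2 - 1392 is irreducible over Q since 1392 is not a rational square. The splitting field Q(sqrt(1392)) has degree 2 over Q, and its unique nontrivial automorphism is sqrt(1392) ↦ -sqrt(1392). Hence Gal(Q(sqrt(1392))/Q) = Z/2Z.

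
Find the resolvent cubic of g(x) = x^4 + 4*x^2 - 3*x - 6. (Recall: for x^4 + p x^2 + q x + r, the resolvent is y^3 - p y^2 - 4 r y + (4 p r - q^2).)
h(y) = y^3 - 4*y^2 + 24*y - 105

Identify coefficients: p = 4, q = -3, r = -6.
Plug into h(y) = y^3 - p y^2 - 4 r y + (4 p r - q^2):
  h(y) = y^3 - (4) y^2 - 4*(-6) y + (4*(4)*(-6) - (-3)^2)
       = y^3 + (-4) y^2 + (24) y + (-105).
Simplifying: h(y) = y^3 - 4*y^2 + 24*y - 105.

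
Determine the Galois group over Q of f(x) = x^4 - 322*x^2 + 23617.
Gal(K/Q) = V_4 (Klein four-group, Z/2Z × Z/2Z)

f factors as (x^2 - 209)(x^2 - 113), so the splitting field is K = Q(sqrt(209), sqrt(113)). The elements 209, 113, 23617 are all non-squares in Q, so sqrt(209) and sqrt(113) generate independent quadratic extensions. Thus [K:Q] = 4 and Gal(K/Q) is generated by the two order-2 automorphisms sqrt(209) ↦ -sqrt(209) and sqrt(113) ↦ -sqrt(113), giving V_4.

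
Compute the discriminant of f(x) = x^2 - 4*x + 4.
Δ = 0

For a quadratic a x^2 + b x + c the discriminant is Δ = b^2 - 4ac = (-4)^2 - 4*(1)*(4) = 16 - (16) = 0.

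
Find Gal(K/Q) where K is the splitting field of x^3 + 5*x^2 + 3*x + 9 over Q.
Gal(K/Q) = S_3 (symmetric group of order 6)

Compute the discriminant of x^3 + (5)*x^2 + (3)*x + (9): Δ = -4140. Since Δ is not a rational square, the Galois group is not contained in A_3; it must be the full S_3 (irreducibility of the cubic rules out anything smaller).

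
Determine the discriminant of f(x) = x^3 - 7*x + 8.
Δ = -356

For a depressed cubic x^3 + p x + q the discriminant is Δ = -4 p^3 - 27 q^2 = -4*(-7)^3 - 27*(8)^2 = 1372 - 1728 = -356.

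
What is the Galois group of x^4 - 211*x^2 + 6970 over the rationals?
Gal(K/Q) = V_4 (Klein four-group, Z/2Z × Z/2Z)

f factors as (x^2 - 170)(x^2 - 41), so the splitting field is K = Q(sqrt(170), sqrt(41)). The elements 170, 41, 6970 are all non-squares in Q, so sqrt(170) and sqrt(41) generate independent quadratic extensions. Thus [K:Q] = 4 and Gal(K/Q) is generated by the two order-2 automorphisms sqrt(170) ↦ -sqrt(170) and sqrt(41) ↦ -sqrt(41), giving V_4.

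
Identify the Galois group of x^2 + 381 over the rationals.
Gal(K/Q) = Z/2Z (cyclic of order 2)

x^2 + 381 is irreducible over Q since -381 is not a rational square. The splitting field Q(sqrt(-381)) has degree 2 over Q, and its unique nontrivial automorphism is sqrt(-381) ↦ -sqrt(-381). Hence Gal(Q(sqrt(-381))/Q) = Z/2Z.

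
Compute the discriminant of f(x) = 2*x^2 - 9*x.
Δ = 81

For a quadratic a x^2 + b x + c the discriminant is Δ = b^2 - 4ac = (-9)^2 - 4*(2)*(0) = 81 - (0) = 81.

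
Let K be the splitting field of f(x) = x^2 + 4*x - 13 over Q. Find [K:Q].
[K:Q] = 2

The discriminant of x^2 + (4)*x + (-13) is b^2 - 4c = 16 - (-52) = 68. Since 68 is not a perfect square in Q, the polynomial is irreducible over Q. Its two roots generate a degree-2 extension, so [K:Q] = 2.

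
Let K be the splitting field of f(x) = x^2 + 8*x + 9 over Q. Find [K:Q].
[K:Q] = 2

The discriminant of x^2 + (8)*x + (9) is b^2 - 4c = 64 - (36) = 28. Since 28 is not a perfect square in Q, the polynomial is irreducible over Q. Its two roots generate a degree-2 extension, so [K:Q] = 2.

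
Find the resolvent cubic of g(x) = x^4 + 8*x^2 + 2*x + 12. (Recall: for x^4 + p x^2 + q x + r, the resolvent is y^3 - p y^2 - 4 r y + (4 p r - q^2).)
h(y) = y^3 - 8*y^2 - 48*y + 380

Identify coefficients: p = 8, q = 2, r = 12.
Plug into h(y) = y^3 - p y^2 - 4 r y + (4 p r - q^2):
  h(y) = y^3 - (8) y^2 - 4*(12) y + (4*(8)*(12) - (2)^2)
       = y^3 + (-8) y^2 + (-48) y + (380).
Simplifying: h(y) = y^3 - 8*y^2 - 48*y + 380.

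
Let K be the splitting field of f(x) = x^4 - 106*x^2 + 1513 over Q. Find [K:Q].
[K:Q] = 4

f factors as (x^2 - 17)(x^2 - 89); the splitting field is K = Q(sqrt(17), sqrt(89)). Since 17, 89, and 1513 are all non-squares in Q, the three subfields Q(sqrt(17)), Q(sqrt(89)), Q(sqrt(1513)) are distinct degree-2 extensions, so [K:Q] = 4 (Klein four Galois group).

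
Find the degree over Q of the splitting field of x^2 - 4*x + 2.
[K:Q] = 2

The discriminant of x^2 + (-4)*x + (2) is b^2 - 4c = 16 - (8) = 8. Since 8 is not a perfect square in Q, the polynomial is irreducible over Q. Its two roots generate a degree-2 extension, so [K:Q] = 2.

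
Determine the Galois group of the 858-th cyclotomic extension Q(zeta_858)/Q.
|Gal(Q(zeta_858)/Q)| = phi(858) = 240; group ≅ (Z/858Z)^* ≅ Z/2Z × Z/10Z × Z/12Z

The n-th cyclotomic polynomial Φ_858(x) is the minimal polynomial of zeta_858 over Q and has degree phi(858) = 240. So Q(zeta_858) is a degree-240 Galois extension with Galois group (Z/858Z)^*. By CRT, (Z/858Z)^* ≅ (Z/2Z)^* × (Z/3Z)^* × (Z/11Z)^* × (Z/13Z)^*. Each prime-power unit group is (Z/2Z)^* ≅ trivial group (order 1); (Z/3Z)^* ≅ Z/2Z; (Z/11Z)^* ≅ Z/10Z; (Z/13Z)^* ≅ Z/12Z. Hence Gal(Q(zeta_858)/Q) ≅ Z/2Z × Z/10Z × Z/12Z.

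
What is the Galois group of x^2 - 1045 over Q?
Gal(K/Q) = Z/2Z (cyclic of order 2)

x^2 - 1045 is irreducible over Q since 1045 is not a rational square. The splitting field Q(sqrt(1045)) has degree 2 over Q, and its unique nontrivial automorphism is sqrt(1045) ↦ -sqrt(1045). Hence Gal(Q(sqrt(1045))/Q) = Z/2Z.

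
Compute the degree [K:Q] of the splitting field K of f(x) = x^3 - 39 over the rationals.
[K:Q] = 6

x^3 - 39 has one real root r = 39^(1/3) and two complex roots r*zeta_3, r*zeta_3^2 where zeta_3 = e^(2*pi*i/3). The splitting field is Q(r, zeta_3). [Q(r):Q] = 3 and [Q(zeta_3):Q] = 2 with gcd = 1, so [Q(r, zeta_3):Q] = 3 * 2 = 6.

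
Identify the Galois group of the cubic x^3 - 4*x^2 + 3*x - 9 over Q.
Gal(K/Q) = S_3 (symmetric group of order 6)

Compute the discriminant of x^3 + (-4)*x^2 + (3)*x + (-9): Δ = -2511. Since Δ is not a rational square, the Galois group is not contained in A_3; it must be the full S_3 (irreducibility of the cubic rules out anything smaller).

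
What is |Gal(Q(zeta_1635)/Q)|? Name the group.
|Gal(Q(zeta_1635)/Q)| = phi(1635) = 864; group ≅ (Z/1635Z)^* ≅ Z/2Z × Z/4Z × Z/108Z

The n-th cyclotomic polynomial Φ_1635(x) is the minimal polynomial of zeta_1635 over Q and has degree phi(1635) = 864. So Q(zeta_1635) is a degree-864 Galois extension with Galois group (Z/1635Z)^*. By CRT, (Z/1635Z)^* ≅ (Z/3Z)^* × (Z/5Z)^* × (Z/109Z)^*. Each prime-power unit group is (Z/3Z)^* ≅ Z/2Z; (Z/5Z)^* ≅ Z/4Z; (Z/109Z)^* ≅ Z/108Z. Hence Gal(Q(zeta_1635)/Q) ≅ Z/2Z × Z/4Z × Z/108Z.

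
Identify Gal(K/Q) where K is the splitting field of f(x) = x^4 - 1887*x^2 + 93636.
Gal(K/Q) = Z/2Z (cyclic of order 2)

f factors as (x^2 - 51)(x^2 - 1836), so the splitting field is K = Q(sqrt(51), sqrt(1836)). The squarefree part of 51 is 51 and the squarefree part of 1836 is also 51, so sqrt(51) and sqrt(1836) are both rational multiples of sqrt(51). Hence Q(sqrt(51)) = Q(sqrt(1836)) = Q(sqrt(51)), and the splitting field collapses to a single degree-2 extension with Galois group Z/2Z.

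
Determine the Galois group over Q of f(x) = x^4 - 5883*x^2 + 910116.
Gal(K/Q) = Z/2Z (cyclic of order 2)

f factors as (x^2 - 159)(x^2 - 5724), so the splitting field is K = Q(sqrt(159), sqrt(5724)). The squarefree part of 159 is 159 and the squarefree part of 5724 is also 159, so sqrt(159) and sqrt(5724) are both rational multiples of sqrt(159). Hence Q(sqrt(159)) = Q(sqrt(5724)) = Q(sqrt(159)), and the splitting field collapses to a single degree-2 extension with Galois group Z/2Z.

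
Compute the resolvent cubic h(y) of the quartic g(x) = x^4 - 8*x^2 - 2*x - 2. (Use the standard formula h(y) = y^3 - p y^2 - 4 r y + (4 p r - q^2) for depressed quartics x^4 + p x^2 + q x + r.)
h(y) = y^3 + 8*y^2 + 8*y + 60

Identify coefficients: p = -8, q = -2, r = -2.
Plug into h(y) = y^3 - p y^2 - 4 r y + (4 p r - q^2):
  h(y) = y^3 - (-8) y^2 - 4*(-2) y + (4*(-8)*(-2) - (-2)^2)
       = y^3 + (8) y^2 + (8) y + (60).
Simplifying: h(y) = y^3 + 8*y^2 + 8*y + 60.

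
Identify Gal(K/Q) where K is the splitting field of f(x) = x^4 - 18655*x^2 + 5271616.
Gal(K/Q) = Z/2Z (cyclic of order 2)

f factors as (x^2 - 287)(x^2 - 18368), so the splitting field is K = Q(sqrt(287), sqrt(18368)). The squarefree part of 287 is 287 and the squarefree part of 18368 is also 287, so sqrt(287) and sqrt(18368) are both rational multiples of sqrt(287). Hence Q(sqrt(287)) = Q(sqrt(18368)) = Q(sqrt(287)), and the splitting field collapses to a single degree-2 extension with Galois group Z/2Z.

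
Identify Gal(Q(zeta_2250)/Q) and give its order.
|Gal(Q(zeta_2250)/Q)| = phi(2250) = 600; group ≅ (Z/2250Z)^* ≅ Z/6Z × Z/100Z

The n-th cyclotomic polynomial Φ_2250(x) is the minimal polynomial of zeta_2250 over Q and has degree phi(2250) = 600. So Q(zeta_2250) is a degree-600 Galois extension with Galois group (Z/2250Z)^*. By CRT, (Z/2250Z)^* ≅ (Z/2Z)^* × (Z/9Z)^* × (Z/125Z)^*. Each prime-power unit group is (Z/2Z)^* ≅ trivial group (order 1); (Z/9Z)^* ≅ Z/6Z; (Z/125Z)^* ≅ Z/100Z. Hence Gal(Q(zeta_2250)/Q) ≅ Z/6Z × Z/100Z.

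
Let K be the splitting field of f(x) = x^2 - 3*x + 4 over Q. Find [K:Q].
[K:Q] = 2

The discriminant of x^2 + (-3)*x + (4) is b^2 - 4c = 9 - (16) = -7. Since -7 is not a perfect square in Q, the polynomial is irreducible over Q. Its two roots generate a degree-2 extension, so [K:Q] = 2.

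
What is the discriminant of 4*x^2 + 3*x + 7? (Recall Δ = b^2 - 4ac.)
Δ = -103

For a quadratic a x^2 + b x + c the discriminant is Δ = b^2 - 4ac = (3)^2 - 4*(4)*(7) = 9 - (112) = -103.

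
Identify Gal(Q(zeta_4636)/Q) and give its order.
|Gal(Q(zeta_4636)/Q)| = phi(4636) = 2160; group ≅ (Z/4636Z)^* ≅ Z/2Z × Z/18Z × Z/60Z

The n-th cyclotomic polynomial Φ_4636(x) is the minimal polynomial of zeta_4636 over Q and has degree phi(4636) = 2160. So Q(zeta_4636) is a degree-2160 Galois extension with Galois group (Z/4636Z)^*. By CRT, (Z/4636Z)^* ≅ (Z/4Z)^* × (Z/19Z)^* × (Z/61Z)^*. Each prime-power unit group is (Z/4Z)^* ≅ Z/2Z; (Z/19Z)^* ≅ Z/18Z; (Z/61Z)^* ≅ Z/60Z. Hence Gal(Q(zeta_4636)/Q) ≅ Z/2Z × Z/18Z × Z/60Z.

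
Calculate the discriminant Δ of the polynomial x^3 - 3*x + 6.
Δ = -864

For a depressed cubic x^3 + p x + q the discriminant is Δ = -4 p^3 - 27 q^2 = -4*(-3)^3 - 27*(6)^2 = 108 - 972 = -864.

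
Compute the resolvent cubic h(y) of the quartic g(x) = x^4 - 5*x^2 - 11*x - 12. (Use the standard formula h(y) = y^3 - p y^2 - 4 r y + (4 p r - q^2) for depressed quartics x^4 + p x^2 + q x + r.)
h(y) = y^3 + 5*y^2 + 48*y + 119

Identify coefficients: p = -5, q = -11, r = -12.
Plug into h(y) = y^3 - p y^2 - 4 r y + (4 p r - q^2):
  h(y) = y^3 - (-5) y^2 - 4*(-12) y + (4*(-5)*(-12) - (-11)^2)
       = y^3 + (5) y^2 + (48) y + (119).
Simplifying: h(y) = y^3 + 5*y^2 + 48*y + 119.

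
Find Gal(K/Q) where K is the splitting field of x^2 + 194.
Gal(K/Q) = Z/2Z (cyclic of order 2)

x^2 + 194 is irreducible over Q since -194 is not a rational square. The splitting field Q(sqrt(-194)) has degree 2 over Q, and its unique nontrivial automorphism is sqrt(-194) ↦ -sqrt(-194). Hence Gal(Q(sqrt(-194))/Q) = Z/2Z.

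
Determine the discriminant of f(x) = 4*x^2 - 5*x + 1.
Δ = 9

For a quadratic a x^2 + b x + c the discriminant is Δ = b^2 - 4ac = (-5)^2 - 4*(4)*(1) = 25 - (16) = 9.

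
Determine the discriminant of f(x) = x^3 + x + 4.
Δ = -436

For a depressed cubic x^3 + p x + q the discriminant is Δ = -4 p^3 - 27 q^2 = -4*(1)^3 - 27*(4)^2 = -4 - 432 = -436.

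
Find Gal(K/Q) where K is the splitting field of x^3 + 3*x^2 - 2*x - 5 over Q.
Gal(K/Q) = S_3 (symmetric group of order 6)

Compute the discriminant of x^3 + (3)*x^2 + (-2)*x + (-5): Δ = 473. Since Δ is not a rational square, the Galois group is not contained in A_3; it must be the full S_3 (irreducibility of the cubic rules out anything smaller).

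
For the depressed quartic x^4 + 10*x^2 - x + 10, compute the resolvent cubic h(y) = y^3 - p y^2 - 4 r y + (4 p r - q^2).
h(y) = y^3 - 10*y^2 - 40*y + 399

Identify coefficients: p = 10, q = -1, r = 10.
Plug into h(y) = y^3 - p y^2 - 4 r y + (4 p r - q^2):
  h(y) = y^3 - (10) y^2 - 4*(10) y + (4*(10)*(10) - (-1)^2)
       = y^3 + (-10) y^2 + (-40) y + (399).
Simplifying: h(y) = y^3 - 10*y^2 - 40*y + 399.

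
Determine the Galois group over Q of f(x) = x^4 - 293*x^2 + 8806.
Gal(K/Q) = V_4 (Klein four-group, Z/2Z × Z/2Z)

f factors as (x^2 - 34)(x^2 - 259), so the splitting field is K = Q(sqrt(34), sqrt(259)). The elements 34, 259, 8806 are all non-squares in Q, so sqrt(34) and sqrt(259) generate independent quadratic extensions. Thus [K:Q] = 4 and Gal(K/Q) is generated by the two order-2 automorphisms sqrt(34) ↦ -sqrt(34) and sqrt(259) ↦ -sqrt(259), giving V_4.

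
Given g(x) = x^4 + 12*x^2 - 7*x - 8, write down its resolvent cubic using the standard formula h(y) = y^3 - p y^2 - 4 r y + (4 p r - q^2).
h(y) = y^3 - 12*y^2 + 32*y - 433

Identify coefficients: p = 12, q = -7, r = -8.
Plug into h(y) = y^3 - p y^2 - 4 r y + (4 p r - q^2):
  h(y) = y^3 - (12) y^2 - 4*(-8) y + (4*(12)*(-8) - (-7)^2)
       = y^3 + (-12) y^2 + (32) y + (-433).
Simplifying: h(y) = y^3 - 12*y^2 + 32*y - 433.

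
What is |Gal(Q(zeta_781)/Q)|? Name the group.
|Gal(Q(zeta_781)/Q)| = phi(781) = 700; group ≅ (Z/781Z)^* ≅ Z/10Z × Z/70Z

The n-th cyclotomic polynomial Φ_781(x) is the minimal polynomial of zeta_781 over Q and has degree phi(781) = 700. So Q(zeta_781) is a degree-700 Galois extension with Galois group (Z/781Z)^*. By CRT, (Z/781Z)^* ≅ (Z/11Z)^* × (Z/71Z)^*. Each prime-power unit group is (Z/11Z)^* ≅ Z/10Z; (Z/71Z)^* ≅ Z/70Z. Hence Gal(Q(zeta_781)/Q) ≅ Z/10Z × Z/70Z.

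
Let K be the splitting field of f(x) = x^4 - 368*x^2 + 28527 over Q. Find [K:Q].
[K:Q] = 4

f factors as (x^2 - 111)(x^2 - 257); the splitting field is K = Q(sqrt(111), sqrt(257)). Since 111, 257, and 28527 are all non-squares in Q, the three subfields Q(sqrt(111)), Q(sqrt(257)), Q(sqrt(28527)) are distinct degree-2 extensions, so [K:Q] = 4 (Klein four Galois group).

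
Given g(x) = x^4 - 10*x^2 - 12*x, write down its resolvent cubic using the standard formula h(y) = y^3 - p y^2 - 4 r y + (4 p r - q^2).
h(y) = y^3 + 10*y^2 - 144

Identify coefficients: p = -10, q = -12, r = 0.
Plug into h(y) = y^3 - p y^2 - 4 r y + (4 p r - q^2):
  h(y) = y^3 - (-10) y^2 - 4*(0) y + (4*(-10)*(0) - (-12)^2)
       = y^3 + (10) y^2 + (0) y + (-144).
Simplifying: h(y) = y^3 + 10*y^2 - 144.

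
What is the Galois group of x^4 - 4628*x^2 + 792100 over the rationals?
Gal(K/Q) = Z/2Z (cyclic of order 2)

f factors as (x^2 - 4450)(x^2 - 178), so the splitting field is K = Q(sqrt(4450), sqrt(178)). The squarefree part of 4450 is 178 and the squarefree part of 178 is also 178, so sqrt(4450) and sqrt(178) are both rational multiples of sqrt(178). Hence Q(sqrt(4450)) = Q(sqrt(178)) = Q(sqrt(178)), and the splitting field collapses to a single degree-2 extension with Galois group Z/2Z.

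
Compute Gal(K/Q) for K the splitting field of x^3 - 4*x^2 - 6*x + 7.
Gal(K/Q) = S_3 (symmetric group of order 6)

Compute the discriminant of x^3 + (-4)*x^2 + (-6)*x + (7): Δ = 4933. Since Δ is not a rational square, the Galois group is not contained in A_3; it must be the full S_3 (irreducibility of the cubic rules out anything smaller).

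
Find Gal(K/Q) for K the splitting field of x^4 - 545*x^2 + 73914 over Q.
Gal(K/Q) = V_4 (Klein four-group, Z/2Z × Z/2Z)

f factors as (x^2 - 254)(x^2 - 291), so the splitting field is K = Q(sqrt(254), sqrt(291)). The elements 254, 291, 73914 are all non-squares in Q, so sqrt(254) and sqrt(291) generate independent quadratic extensions. Thus [K:Q] = 4 and Gal(K/Q) is generated by the two order-2 automorphisms sqrt(254) ↦ -sqrt(254) and sqrt(291) ↦ -sqrt(291), giving V_4.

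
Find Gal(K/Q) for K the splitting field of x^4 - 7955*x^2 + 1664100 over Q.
Gal(K/Q) = Z/2Z (cyclic of order 2)

f factors as (x^2 - 7740)(x^2 - 215), so the splitting field is K = Q(sqrt(7740), sqrt(215)). The squarefree part of 7740 is 215 and the squarefree part of 215 is also 215, so sqrt(7740) and sqrt(215) are both rational multiples of sqrt(215). Hence Q(sqrt(7740)) = Q(sqrt(215)) = Q(sqrt(215)), and the splitting field collapses to a single degree-2 extension with Galois group Z/2Z.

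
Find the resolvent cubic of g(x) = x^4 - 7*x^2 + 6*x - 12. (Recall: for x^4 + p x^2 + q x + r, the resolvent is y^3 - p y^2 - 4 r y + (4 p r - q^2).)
h(y) = y^3 + 7*y^2 + 48*y + 300

Identify coefficients: p = -7, q = 6, r = -12.
Plug into h(y) = y^3 - p y^2 - 4 r y + (4 p r - q^2):
  h(y) = y^3 - (-7) y^2 - 4*(-12) y + (4*(-7)*(-12) - (6)^2)
       = y^3 + (7) y^2 + (48) y + (300).
Simplifying: h(y) = y^3 + 7*y^2 + 48*y + 300.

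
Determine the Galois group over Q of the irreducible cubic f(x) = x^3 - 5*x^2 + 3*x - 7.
Gal(K/Q) = S_3 (symmetric group of order 6)

Compute the discriminant of x^3 + (-5)*x^2 + (3)*x + (-7): Δ = -2816. Since Δ is not a rational square, the Galois group is not contained in A_3; it must be the full S_3 (irreducibility of the cubic rules out anything smaller).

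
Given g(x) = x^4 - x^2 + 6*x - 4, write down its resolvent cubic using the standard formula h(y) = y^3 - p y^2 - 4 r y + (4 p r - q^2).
h(y) = y^3 + y^2 + 16*y - 20

Identify coefficients: p = -1, q = 6, r = -4.
Plug into h(y) = y^3 - p y^2 - 4 r y + (4 p r - q^2):
  h(y) = y^3 - (-1) y^2 - 4*(-4) y + (4*(-1)*(-4) - (6)^2)
       = y^3 + (1) y^2 + (16) y + (-20).
Simplifying: h(y) = y^3 + y^2 + 16*y - 20.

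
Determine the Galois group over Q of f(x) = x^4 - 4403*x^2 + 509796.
Gal(K/Q) = Z/2Z (cyclic of order 2)

f factors as (x^2 - 119)(x^2 - 4284), so the splitting field is K = Q(sqrt(119), sqrt(4284)). The squarefree part of 119 is 119 and the squarefree part of 4284 is also 119, so sqrt(119) and sqrt(4284) are both rational multiples of sqrt(119). Hence Q(sqrt(119)) = Q(sqrt(4284)) = Q(sqrt(119)), and the splitting field collapses to a single degree-2 extension with Galois group Z/2Z.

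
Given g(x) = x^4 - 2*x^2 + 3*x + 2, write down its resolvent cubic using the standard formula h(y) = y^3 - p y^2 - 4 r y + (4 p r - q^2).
h(y) = y^3 + 2*y^2 - 8*y - 25

Identify coefficients: p = -2, q = 3, r = 2.
Plug into h(y) = y^3 - p y^2 - 4 r y + (4 p r - q^2):
  h(y) = y^3 - (-2) y^2 - 4*(2) y + (4*(-2)*(2) - (3)^2)
       = y^3 + (2) y^2 + (-8) y + (-25).
Simplifying: h(y) = y^3 + 2*y^2 - 8*y - 25.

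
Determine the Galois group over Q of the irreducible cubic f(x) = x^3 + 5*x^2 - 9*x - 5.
Gal(K/Q) = A_3 (cyclic of order 3)

Compute the discriminant of x^3 + (5)*x^2 + (-9)*x + (-5): Δ = 10816. Since Δ is a perfect square (Δ = 104^2), the Galois group is contained in A_3. Irreducibility forces the group to be transitive on three roots, so Gal = A_3.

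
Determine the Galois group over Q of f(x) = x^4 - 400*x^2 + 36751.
Gal(K/Q) = V_4 (Klein four-group, Z/2Z × Z/2Z)

f factors as (x^2 - 143)(x^2 - 257), so the splitting field is K = Q(sqrt(143), sqrt(257)). The elements 143, 257, 36751 are all non-squares in Q, so sqrt(143) and sqrt(257) generate independent quadratic extensions. Thus [K:Q] = 4 and Gal(K/Q) is generated by the two order-2 automorphisms sqrt(143) ↦ -sqrt(143) and sqrt(257) ↦ -sqrt(257), giving V_4.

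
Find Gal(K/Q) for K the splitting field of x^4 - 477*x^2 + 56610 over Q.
Gal(K/Q) = V_4 (Klein four-group, Z/2Z × Z/2Z)

f factors as (x^2 - 222)(x^2 - 255), so the splitting field is K = Q(sqrt(222), sqrt(255)). The elements 222, 255, 56610 are all non-squares in Q, so sqrt(222) and sqrt(255) generate independent quadratic extensions. Thus [K:Q] = 4 and Gal(K/Q) is generated by the two order-2 automorphisms sqrt(222) ↦ -sqrt(222) and sqrt(255) ↦ -sqrt(255), giving V_4.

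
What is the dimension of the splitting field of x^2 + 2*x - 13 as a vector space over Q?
[K:Q] = 2

The discriminant of x^2 + (2)*x + (-13) is b^2 - 4c = 4 - (-52) = 56. Since 56 is not a perfect square in Q, the polynomial is irreducible over Q. Its two roots generate a degree-2 extension, so [K:Q] = 2.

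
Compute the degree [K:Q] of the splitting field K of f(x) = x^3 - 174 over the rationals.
[K:Q] = 6

x^3 - 174 has one real root r = 174^(1/3) and two complex roots r*zeta_3, r*zeta_3^2 where zeta_3 = e^(2*pi*i/3). The splitting field is Q(r, zeta_3). [Q(r):Q] = 3 and [Q(zeta_3):Q] = 2 with gcd = 1, so [Q(r, zeta_3):Q] = 3 * 2 = 6.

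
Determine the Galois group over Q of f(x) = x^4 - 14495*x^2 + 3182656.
Gal(K/Q) = Z/2Z (cyclic of order 2)

f factors as (x^2 - 14272)(x^2 - 223), so the splitting field is K = Q(sqrt(14272), sqrt(223)). The squarefree part of 14272 is 223 and the squarefree part of 223 is also 223, so sqrt(14272) and sqrt(223) are both rational multiples of sqrt(223). Hence Q(sqrt(14272)) = Q(sqrt(223)) = Q(sqrt(223)), and the splitting field collapses to a single degree-2 extension with Galois group Z/2Z.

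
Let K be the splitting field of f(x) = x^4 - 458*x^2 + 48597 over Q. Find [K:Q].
[K:Q] = 4

f factors as (x^2 - 291)(x^2 - 167); the splitting field is K = Q(sqrt(291), sqrt(167)). Since 291, 167, and 48597 are all non-squares in Q, the three subfields Q(sqrt(291)), Q(sqrt(167)), Q(sqrt(48597)) are distinct degree-2 extensions, so [K:Q] = 4 (Klein four Galois group).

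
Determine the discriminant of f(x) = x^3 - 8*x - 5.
Δ = 1373

For a depressed cubic x^3 + p x + q the discriminant is Δ = -4 p^3 - 27 q^2 = -4*(-8)^3 - 27*(-5)^2 = 2048 - 675 = 1373.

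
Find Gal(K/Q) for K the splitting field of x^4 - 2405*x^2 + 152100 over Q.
Gal(K/Q) = Z/2Z (cyclic of order 2)

f factors as (x^2 - 65)(x^2 - 2340), so the splitting field is K = Q(sqrt(65), sqrt(2340)). The squarefree part of 65 is 65 and the squarefree part of 2340 is also 65, so sqrt(65) and sqrt(2340) are both rational multiples of sqrt(65). Hence Q(sqrt(65)) = Q(sqrt(2340)) = Q(sqrt(65)), and the splitting field collapses to a single degree-2 extension with Galois group Z/2Z.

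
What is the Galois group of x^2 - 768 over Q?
Gal(K/Q) = Z/2Z (cyclic of order 2)

x^2 - 768 is irreducible over Q since 768 is not a rational square. The splitting field Q(sqrt(768)) has degree 2 over Q, and its unique nontrivial automorphism is sqrt(768) ↦ -sqrt(768). Hence Gal(Q(sqrt(768))/Q) = Z/2Z.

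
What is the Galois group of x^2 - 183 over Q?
Gal(K/Q) = Z/2Z (cyclic of order 2)

x^2 - 183 is irreducible over Q since 183 is not a rational square. The splitting field Q(sqrt(183)) has degree 2 over Q, and its unique nontrivial automorphism is sqrt(183) ↦ -sqrt(183). Hence Gal(Q(sqrt(183))/Q) = Z/2Z.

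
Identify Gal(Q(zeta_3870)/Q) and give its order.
|Gal(Q(zeta_3870)/Q)| = phi(3870) = 1008; group ≅ (Z/3870Z)^* ≅ Z/4Z × Z/6Z × Z/42Z

The n-th cyclotomic polynomial Φ_3870(x) is the minimal polynomial of zeta_3870 over Q and has degree phi(3870) = 1008. So Q(zeta_3870) is a degree-1008 Galois extension with Galois group (Z/3870Z)^*. By CRT, (Z/3870Z)^* ≅ (Z/2Z)^* × (Z/9Z)^* × (Z/5Z)^* × (Z/43Z)^*. Each prime-power unit group is (Z/2Z)^* ≅ trivial group (order 1); (Z/9Z)^* ≅ Z/6Z; (Z/5Z)^* ≅ Z/4Z; (Z/43Z)^* ≅ Z/42Z. Hence Gal(Q(zeta_3870)/Q) ≅ Z/4Z × Z/6Z × Z/42Z.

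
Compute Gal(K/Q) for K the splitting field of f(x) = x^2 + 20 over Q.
Gal(K/Q) = Z/2Z (cyclic of order 2)

x^2 + 20 is irreducible over Q since -20 is not a rational square. The splitting field Q(sqrt(-20)) has degree 2 over Q, and its unique nontrivial automorphism is sqrt(-20) ↦ -sqrt(-20). Hence Gal(Q(sqrt(-20))/Q) = Z/2Z.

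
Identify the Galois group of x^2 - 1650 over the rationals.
Gal(K/Q) = Z/2Z (cyclic of order 2)

x^2 - 1650 is irreducible over Q since 1650 is not a rational square. The splitting field Q(sqrt(1650)) has degree 2 over Q, and its unique nontrivial automorphism is sqrt(1650) ↦ -sqrt(1650). Hence Gal(Q(sqrt(1650))/Q) = Z/2Z.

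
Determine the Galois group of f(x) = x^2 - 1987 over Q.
Gal(K/Q) = Z/2Z (cyclic of order 2)

x^2 - 1987 is irreducible over Q since 1987 is not a rational square. The splitting field Q(sqrt(1987)) has degree 2 over Q, and its unique nontrivial automorphism is sqrt(1987) ↦ -sqrt(1987). Hence Gal(Q(sqrt(1987))/Q) = Z/2Z.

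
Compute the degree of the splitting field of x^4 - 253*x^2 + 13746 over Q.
[K:Q] = 4

f factors as (x^2 - 174)(x^2 - 79); the splitting field is K = Q(sqrt(174), sqrt(79)). Since 174, 79, and 13746 are all non-squares in Q, the three subfields Q(sqrt(174)), Q(sqrt(79)), Q(sqrt(13746)) are distinct degree-2 extensions, so [K:Q] = 4 (Klein four Galois group).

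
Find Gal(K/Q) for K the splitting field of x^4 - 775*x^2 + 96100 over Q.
Gal(K/Q) = Z/2Z (cyclic of order 2)

f factors as (x^2 - 620)(x^2 - 155), so the splitting field is K = Q(sqrt(620), sqrt(155)). The squarefree part of 620 is 155 and the squarefree part of 155 is also 155, so sqrt(620) and sqrt(155) are both rational multiples of sqrt(155). Hence Q(sqrt(620)) = Q(sqrt(155)) = Q(sqrt(155)), and the splitting field collapses to a single degree-2 extension with Galois group Z/2Z.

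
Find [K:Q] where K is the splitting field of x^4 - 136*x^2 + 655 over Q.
[K:Q] = 4

f factors as (x^2 - 131)(x^2 - 5); the splitting field is K = Q(sqrt(131), sqrt(5)). Since 131, 5, and 655 are all non-squares in Q, the three subfields Q(sqrt(131)), Q(sqrt(5)), Q(sqrt(655)) are distinct degree-2 extensions, so [K:Q] = 4 (Klein four Galois group).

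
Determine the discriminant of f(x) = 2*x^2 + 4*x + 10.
Δ = -64

For a quadratic a x^2 + b x + c the discriminant is Δ = b^2 - 4ac = (4)^2 - 4*(2)*(10) = 16 - (80) = -64.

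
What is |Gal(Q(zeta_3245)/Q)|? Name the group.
|Gal(Q(zeta_3245)/Q)| = phi(3245) = 2320; group ≅ (Z/3245Z)^* ≅ Z/4Z × Z/10Z × Z/58Z

The n-th cyclotomic polynomial Φ_3245(x) is the minimal polynomial of zeta_3245 over Q and has degree phi(3245) = 2320. So Q(zeta_3245) is a degree-2320 Galois extension with Galois group (Z/3245Z)^*. By CRT, (Z/3245Z)^* ≅ (Z/5Z)^* × (Z/11Z)^* × (Z/59Z)^*. Each prime-power unit group is (Z/5Z)^* ≅ Z/4Z; (Z/11Z)^* ≅ Z/10Z; (Z/59Z)^* ≅ Z/58Z. Hence Gal(Q(zeta_3245)/Q) ≅ Z/4Z × Z/10Z × Z/58Z.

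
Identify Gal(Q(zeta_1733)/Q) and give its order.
|Gal(Q(zeta_1733)/Q)| = phi(1733) = 1732; group ≅ (Z/1733Z)^* ≅ Z/1732Z

The n-th cyclotomic polynomial Φ_1733(x) is the minimal polynomial of zeta_1733 over Q and has degree phi(1733) = 1732. So Q(zeta_1733) is a degree-1732 Galois extension with Galois group (Z/1733Z)^*. (Z/1733Z)^* is cyclic since 1733 is an odd prime power (or 4). Hence Gal(Q(zeta_1733)/Q) ≅ Z/1732Z.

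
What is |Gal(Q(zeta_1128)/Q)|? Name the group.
|Gal(Q(zeta_1128)/Q)| = phi(1128) = 368; group ≅ (Z/1128Z)^* ≅ Z/2Z × Z/2Z × Z/2Z × Z/46Z

The n-th cyclotomic polynomial Φ_1128(x) is the minimal polynomial of zeta_1128 over Q and has degree phi(1128) = 368. So Q(zeta_1128) is a degree-368 Galois extension with Galois group (Z/1128Z)^*. By CRT, (Z/1128Z)^* ≅ (Z/8Z)^* × (Z/3Z)^* × (Z/47Z)^*. Each prime-power unit group is (Z/8Z)^* ≅ Z/2Z × Z/2Z; (Z/3Z)^* ≅ Z/2Z; (Z/47Z)^* ≅ Z/46Z. Hence Gal(Q(zeta_1128)/Q) ≅ Z/2Z × Z/2Z × Z/2Z × Z/46Z.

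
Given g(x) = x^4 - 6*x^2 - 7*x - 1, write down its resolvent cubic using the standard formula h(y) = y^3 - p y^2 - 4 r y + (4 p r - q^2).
h(y) = y^3 + 6*y^2 + 4*y - 25

Identify coefficients: p = -6, q = -7, r = -1.
Plug into h(y) = y^3 - p y^2 - 4 r y + (4 p r - q^2):
  h(y) = y^3 - (-6) y^2 - 4*(-1) y + (4*(-6)*(-1) - (-7)^2)
       = y^3 + (6) y^2 + (4) y + (-25).
Simplifying: h(y) = y^3 + 6*y^2 + 4*y - 25.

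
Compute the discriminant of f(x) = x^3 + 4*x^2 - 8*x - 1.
Δ = 3877

For x^3 + a x^2 + b x + c the discriminant is Δ = 18 a b c - 4 a^3 c + a^2 b^2 - 4 b^3 - 27 c^2.
Plug a = 4, b = -8, c = -1:
  18*(4)*(-8)*(-1) - 4*(4)^3*(-1) + (4)^2*(-8)^2 - 4*(-8)^3 - 27*(-1)^2
  = 576 + (256) + 1024 + (2048) + (-27)
  = 3877.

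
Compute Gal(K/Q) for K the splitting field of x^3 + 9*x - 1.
Gal(K/Q) = S_3 (symmetric group of order 6)

Compute the discriminant of x^3 + (0)*x^2 + (9)*x + (-1): Δ = -2943. Since Δ is not a rational square, the Galois group is not contained in A_3; it must be the full S_3 (irreducibility of the cubic rules out anything smaller).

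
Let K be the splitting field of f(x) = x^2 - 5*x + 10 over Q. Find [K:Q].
[K:Q] = 2

The discriminant of x^2 + (-5)*x + (10) is b^2 - 4c = 25 - (40) = -15. Since -15 is not a perfect square in Q, the polynomial is irreducible over Q. Its two roots generate a degree-2 extension, so [K:Q] = 2.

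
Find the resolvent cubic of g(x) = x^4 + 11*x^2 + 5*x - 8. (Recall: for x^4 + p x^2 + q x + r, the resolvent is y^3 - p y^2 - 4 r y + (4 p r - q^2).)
h(y) = y^3 - 11*y^2 + 32*y - 377

Identify coefficients: p = 11, q = 5, r = -8.
Plug into h(y) = y^3 - p y^2 - 4 r y + (4 p r - q^2):
  h(y) = y^3 - (11) y^2 - 4*(-8) y + (4*(11)*(-8) - (5)^2)
       = y^3 + (-11) y^2 + (32) y + (-377).
Simplifying: h(y) = y^3 - 11*y^2 + 32*y - 377.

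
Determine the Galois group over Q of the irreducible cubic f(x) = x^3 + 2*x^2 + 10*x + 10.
Gal(K/Q) = S_3 (symmetric group of order 6)

Compute the discriminant of x^3 + (2)*x^2 + (10)*x + (10): Δ = -3020. Since Δ is not a rational square, the Galois group is not contained in A_3; it must be the full S_3 (irreducibility of the cubic rules out anything smaller).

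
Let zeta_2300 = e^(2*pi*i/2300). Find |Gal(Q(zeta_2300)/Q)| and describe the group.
|Gal(Q(zeta_2300)/Q)| = phi(2300) = 880; group ≅ (Z/2300Z)^* ≅ Z/2Z × Z/20Z × Z/22Z

The n-th cyclotomic polynomial Φ_2300(x) is the minimal polynomial of zeta_2300 over Q and has degree phi(2300) = 880. So Q(zeta_2300) is a degree-880 Galois extension with Galois group (Z/2300Z)^*. By CRT, (Z/2300Z)^* ≅ (Z/4Z)^* × (Z/25Z)^* × (Z/23Z)^*. Each prime-power unit group is (Z/4Z)^* ≅ Z/2Z; (Z/25Z)^* ≅ Z/20Z; (Z/23Z)^* ≅ Z/22Z. Hence Gal(Q(zeta_2300)/Q) ≅ Z/2Z × Z/20Z × Z/22Z.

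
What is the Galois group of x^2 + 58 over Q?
Gal(K/Q) = Z/2Z (cyclic of order 2)

x^2 + 58 is irreducible over Q since -58 is not a rational square. The splitting field Q(sqrt(-58)) has degree 2 over Q, and its unique nontrivial automorphism is sqrt(-58) ↦ -sqrt(-58). Hence Gal(Q(sqrt(-58))/Q) = Z/2Z.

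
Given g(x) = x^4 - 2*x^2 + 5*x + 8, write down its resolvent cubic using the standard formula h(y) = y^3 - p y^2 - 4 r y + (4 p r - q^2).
h(y) = y^3 + 2*y^2 - 32*y - 89

Identify coefficients: p = -2, q = 5, r = 8.
Plug into h(y) = y^3 - p y^2 - 4 r y + (4 p r - q^2):
  h(y) = y^3 - (-2) y^2 - 4*(8) y + (4*(-2)*(8) - (5)^2)
       = y^3 + (2) y^2 + (-32) y + (-89).
Simplifying: h(y) = y^3 + 2*y^2 - 32*y - 89.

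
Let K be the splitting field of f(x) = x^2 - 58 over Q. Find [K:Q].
[K:Q] = 2

The polynomial x^2 - 58 is irreducible over Q since 58 is not a perfect square. Its splitting field is Q(sqrt(58)), which has degree 2 over Q.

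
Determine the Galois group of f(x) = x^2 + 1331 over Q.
Gal(K/Q) = Z/2Z (cyclic of order 2)

x^2 + 1331 is irreducible over Q since -1331 is not a rational square. The splitting field Q(sqrt(-1331)) has degree 2 over Q, and its unique nontrivial automorphism is sqrt(-1331) ↦ -sqrt(-1331). Hence Gal(Q(sqrt(-1331))/Q) = Z/2Z.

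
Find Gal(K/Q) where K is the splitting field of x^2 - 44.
Gal(K/Q) = Z/2Z (cyclic of order 2)

x^2 - 44 is irreducible over Q since 44 is not a rational square. The splitting field Q(sqrt(44)) has degree 2 over Q, and its unique nontrivial automorphism is sqrt(44) ↦ -sqrt(44). Hence Gal(Q(sqrt(44))/Q) = Z/2Z.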